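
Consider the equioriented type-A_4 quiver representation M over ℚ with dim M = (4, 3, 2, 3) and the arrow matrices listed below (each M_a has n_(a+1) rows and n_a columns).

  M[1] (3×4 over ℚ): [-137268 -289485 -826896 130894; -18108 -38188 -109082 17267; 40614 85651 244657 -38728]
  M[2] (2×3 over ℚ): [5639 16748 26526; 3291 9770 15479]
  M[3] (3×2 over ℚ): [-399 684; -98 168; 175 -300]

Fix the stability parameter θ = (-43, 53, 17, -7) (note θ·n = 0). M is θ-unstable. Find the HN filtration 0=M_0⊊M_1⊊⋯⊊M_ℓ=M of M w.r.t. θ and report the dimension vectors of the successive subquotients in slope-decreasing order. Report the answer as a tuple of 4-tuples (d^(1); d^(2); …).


Via rank(M_{q-1}∘⋯∘M_p): M ≅ I[1,1], I[1,2], I[1,3], I[1,4], I[4,4]^2.
μ_θ-semistable layers: μ^(1)=53; μ^(2)=35; μ^(3)=21; μ^(4)=-7; μ^(5)=-43

((0, 1, 0, 0); (0, 1, 1, 0); (0, 1, 1, 1); (0, 0, 0, 2); (4, 0, 0, 0))


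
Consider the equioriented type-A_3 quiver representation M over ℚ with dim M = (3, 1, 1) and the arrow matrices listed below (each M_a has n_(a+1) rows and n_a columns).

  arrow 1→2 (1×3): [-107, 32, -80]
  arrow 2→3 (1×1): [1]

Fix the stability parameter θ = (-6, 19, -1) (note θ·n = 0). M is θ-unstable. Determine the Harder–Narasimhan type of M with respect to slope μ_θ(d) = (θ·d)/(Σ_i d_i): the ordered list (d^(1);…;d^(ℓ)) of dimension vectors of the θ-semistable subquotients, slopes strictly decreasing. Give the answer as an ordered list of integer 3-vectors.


Barcode: M ≅ I[1,1]^2, I[1,3]. HN layers by μ_θ (2 steps, strictly decreasing):
  μ^(1)=9; μ^(2)=-6

((0, 1, 1); (3, 0, 0))


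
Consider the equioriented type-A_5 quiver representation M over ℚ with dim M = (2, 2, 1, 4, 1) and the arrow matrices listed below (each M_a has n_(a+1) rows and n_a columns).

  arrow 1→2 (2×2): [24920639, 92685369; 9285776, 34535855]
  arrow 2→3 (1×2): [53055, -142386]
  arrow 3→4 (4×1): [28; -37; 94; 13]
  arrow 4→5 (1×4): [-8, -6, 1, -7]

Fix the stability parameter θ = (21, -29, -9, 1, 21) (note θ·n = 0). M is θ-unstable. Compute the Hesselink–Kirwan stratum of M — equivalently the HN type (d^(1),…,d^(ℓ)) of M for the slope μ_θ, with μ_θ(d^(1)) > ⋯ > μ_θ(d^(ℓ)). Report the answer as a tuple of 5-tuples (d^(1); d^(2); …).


Barcode: M ≅ I[1,2], I[1,5], I[4,4]^3. HN layers by μ_θ (4 steps, strictly decreasing):
  μ^(1)=21; μ^(2)=1; μ^(3)=-4; μ^(4)=-17/3

((0, 0, 0, 0, 1); (0, 0, 0, 4, 0); (1, 1, 0, 0, 0); (1, 1, 1, 0, 0))


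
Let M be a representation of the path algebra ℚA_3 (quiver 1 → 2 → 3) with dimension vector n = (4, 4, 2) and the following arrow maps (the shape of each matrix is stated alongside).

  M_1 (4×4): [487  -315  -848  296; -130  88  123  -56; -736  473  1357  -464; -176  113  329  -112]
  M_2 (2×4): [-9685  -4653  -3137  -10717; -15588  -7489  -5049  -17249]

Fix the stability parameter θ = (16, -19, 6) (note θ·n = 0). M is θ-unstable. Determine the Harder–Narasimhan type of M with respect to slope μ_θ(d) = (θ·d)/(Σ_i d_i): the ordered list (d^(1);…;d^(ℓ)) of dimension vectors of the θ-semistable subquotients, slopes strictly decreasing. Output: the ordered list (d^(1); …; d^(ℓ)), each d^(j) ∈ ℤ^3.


Interval decomposition of M: I[1,1], I[1,2], I[1,3]^2, I[2,2].
HN type (ℓ=4): μ^(1)=16; μ^(2)=6; μ^(3)=-3/2; μ^(4)=-19

((1, 0, 0); (0, 0, 2); (3, 3, 0); (0, 1, 0))


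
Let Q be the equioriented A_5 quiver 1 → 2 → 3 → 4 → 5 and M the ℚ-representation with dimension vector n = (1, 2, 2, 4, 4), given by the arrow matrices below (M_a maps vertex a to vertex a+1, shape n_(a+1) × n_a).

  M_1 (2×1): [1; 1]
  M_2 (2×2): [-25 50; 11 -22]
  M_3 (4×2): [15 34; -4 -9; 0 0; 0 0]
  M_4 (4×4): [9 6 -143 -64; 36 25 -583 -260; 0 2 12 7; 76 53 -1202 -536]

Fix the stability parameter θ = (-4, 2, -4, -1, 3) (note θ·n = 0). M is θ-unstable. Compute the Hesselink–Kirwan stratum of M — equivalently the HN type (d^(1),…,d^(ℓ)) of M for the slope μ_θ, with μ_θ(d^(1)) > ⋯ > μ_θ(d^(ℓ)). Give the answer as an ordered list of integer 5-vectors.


Via rank(M_{q-1}∘⋯∘M_p): M ≅ I[1,5], I[2,2], I[3,5], I[4,5]^2.
μ_θ-semistable layers: μ^(1)=3; μ^(2)=2; μ^(3)=-1; μ^(4)=-4

((0, 0, 0, 0, 4); (0, 1, 0, 0, 0); (0, 1, 1, 4, 0); (1, 0, 1, 0, 0))


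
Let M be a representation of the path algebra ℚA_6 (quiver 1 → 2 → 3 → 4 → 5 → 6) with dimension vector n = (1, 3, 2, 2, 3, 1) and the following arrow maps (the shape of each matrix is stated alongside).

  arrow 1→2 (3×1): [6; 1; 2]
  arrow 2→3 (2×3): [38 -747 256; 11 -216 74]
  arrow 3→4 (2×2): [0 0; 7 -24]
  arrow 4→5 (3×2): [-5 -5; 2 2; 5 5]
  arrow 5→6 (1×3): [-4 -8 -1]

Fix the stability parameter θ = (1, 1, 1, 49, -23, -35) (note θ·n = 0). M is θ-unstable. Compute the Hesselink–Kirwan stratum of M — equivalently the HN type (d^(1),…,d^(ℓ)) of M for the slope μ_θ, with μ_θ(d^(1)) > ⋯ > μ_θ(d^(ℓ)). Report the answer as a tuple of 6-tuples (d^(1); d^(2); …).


Barcode: M ≅ I[1,6], I[2,2], I[2,3], I[4,4], I[5,5]^2. HN layers by μ_θ (4 steps, strictly decreasing):
  μ^(1)=49; μ^(2)=1; μ^(3)=-1; μ^(4)=-23

((0, 0, 0, 1, 0, 0); (0, 2, 1, 0, 0, 0); (1, 1, 1, 1, 1, 1); (0, 0, 0, 0, 2, 0))


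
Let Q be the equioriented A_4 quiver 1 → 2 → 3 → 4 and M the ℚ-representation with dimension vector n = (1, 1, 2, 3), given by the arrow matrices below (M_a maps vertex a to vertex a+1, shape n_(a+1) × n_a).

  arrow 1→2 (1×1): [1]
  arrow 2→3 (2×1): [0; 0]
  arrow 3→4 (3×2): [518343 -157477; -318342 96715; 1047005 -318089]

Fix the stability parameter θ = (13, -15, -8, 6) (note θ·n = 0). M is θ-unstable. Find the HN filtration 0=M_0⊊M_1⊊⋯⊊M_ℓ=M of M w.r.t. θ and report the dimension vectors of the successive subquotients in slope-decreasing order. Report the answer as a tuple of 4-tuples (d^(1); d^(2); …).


Interval decomposition of M: I[1,2], I[3,4]^2, I[4,4].
HN type (ℓ=3): μ^(1)=6; μ^(2)=-1; μ^(3)=-8

((0, 0, 0, 3); (1, 1, 0, 0); (0, 0, 2, 0))


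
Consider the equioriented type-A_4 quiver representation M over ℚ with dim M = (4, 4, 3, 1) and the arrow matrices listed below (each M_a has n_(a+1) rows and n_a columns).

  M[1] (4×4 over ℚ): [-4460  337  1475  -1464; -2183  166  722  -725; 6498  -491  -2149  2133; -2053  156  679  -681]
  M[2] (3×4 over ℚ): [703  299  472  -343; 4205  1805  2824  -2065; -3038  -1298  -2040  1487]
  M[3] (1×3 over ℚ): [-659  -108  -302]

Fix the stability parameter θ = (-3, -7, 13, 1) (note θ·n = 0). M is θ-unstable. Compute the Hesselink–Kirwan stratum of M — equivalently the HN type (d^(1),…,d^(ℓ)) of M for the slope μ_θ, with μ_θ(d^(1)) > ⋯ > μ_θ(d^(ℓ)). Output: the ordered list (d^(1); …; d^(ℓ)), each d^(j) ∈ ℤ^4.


Interval decomposition of M: I[1,2], I[1,3]^2, I[1,4].
HN type (ℓ=3): μ^(1)=13; μ^(2)=7; μ^(3)=-5

((0, 0, 2, 0); (0, 0, 1, 1); (4, 4, 0, 0))


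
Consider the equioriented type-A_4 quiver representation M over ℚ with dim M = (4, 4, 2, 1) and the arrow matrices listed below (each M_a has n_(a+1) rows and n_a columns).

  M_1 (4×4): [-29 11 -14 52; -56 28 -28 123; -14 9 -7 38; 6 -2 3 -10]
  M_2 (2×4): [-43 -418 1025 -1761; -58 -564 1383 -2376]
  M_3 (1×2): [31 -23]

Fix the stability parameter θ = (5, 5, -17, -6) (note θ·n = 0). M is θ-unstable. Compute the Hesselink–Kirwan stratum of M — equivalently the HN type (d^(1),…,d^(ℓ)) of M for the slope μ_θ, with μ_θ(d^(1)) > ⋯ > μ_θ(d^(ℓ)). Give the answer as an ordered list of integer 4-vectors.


Interval decomposition of M: I[1,2]^2, I[1,3], I[1,4].
HN type (ℓ=3): μ^(1)=5; μ^(2)=-7/3; μ^(3)=-13/4

((2, 2, 0, 0); (1, 1, 1, 0); (1, 1, 1, 1))


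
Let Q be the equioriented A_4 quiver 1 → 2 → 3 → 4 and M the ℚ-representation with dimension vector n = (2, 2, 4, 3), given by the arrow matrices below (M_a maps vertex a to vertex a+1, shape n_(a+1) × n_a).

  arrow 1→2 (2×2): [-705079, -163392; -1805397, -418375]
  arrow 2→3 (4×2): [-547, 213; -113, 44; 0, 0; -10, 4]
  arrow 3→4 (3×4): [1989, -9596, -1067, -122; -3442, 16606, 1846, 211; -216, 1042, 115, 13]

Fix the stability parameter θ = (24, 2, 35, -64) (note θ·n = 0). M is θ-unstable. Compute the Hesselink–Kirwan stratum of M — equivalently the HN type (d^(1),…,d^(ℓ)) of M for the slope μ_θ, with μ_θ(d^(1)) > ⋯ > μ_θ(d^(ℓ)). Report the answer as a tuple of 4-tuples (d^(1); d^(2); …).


Via rank(M_{q-1}∘⋯∘M_p): M ≅ I[1,3], I[1,4], I[3,4]^2.
μ_θ-semistable layers: μ^(1)=35; μ^(2)=13; μ^(3)=-3/4; μ^(4)=-29/2

((0, 0, 1, 0); (1, 1, 0, 0); (1, 1, 1, 1); (0, 0, 2, 2))


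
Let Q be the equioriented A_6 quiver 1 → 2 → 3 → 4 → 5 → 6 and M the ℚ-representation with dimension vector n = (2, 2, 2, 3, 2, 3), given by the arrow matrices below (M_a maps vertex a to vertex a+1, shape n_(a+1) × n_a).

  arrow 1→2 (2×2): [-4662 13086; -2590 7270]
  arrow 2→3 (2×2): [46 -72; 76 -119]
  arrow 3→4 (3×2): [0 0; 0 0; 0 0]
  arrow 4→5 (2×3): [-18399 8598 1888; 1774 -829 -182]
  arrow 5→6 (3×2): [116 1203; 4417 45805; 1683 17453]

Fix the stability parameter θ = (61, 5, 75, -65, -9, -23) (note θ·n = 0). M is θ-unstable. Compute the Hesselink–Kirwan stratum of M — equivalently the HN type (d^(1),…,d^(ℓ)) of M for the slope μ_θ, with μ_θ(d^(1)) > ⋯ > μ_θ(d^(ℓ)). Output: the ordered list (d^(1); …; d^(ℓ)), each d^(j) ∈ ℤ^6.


Via rank(M_{q-1}∘⋯∘M_p): M ≅ I[1,1], I[1,3], I[2,3], I[4,4], I[4,6]^2, I[6,6].
μ_θ-semistable layers: μ^(1)=75; μ^(2)=61; μ^(3)=33; μ^(4)=5; μ^(5)=-16; μ^(6)=-23; μ^(7)=-65

((0, 0, 2, 0, 0, 0); (1, 0, 0, 0, 0, 0); (1, 1, 0, 0, 0, 0); (0, 1, 0, 0, 0, 0); (0, 0, 0, 0, 2, 2); (0, 0, 0, 0, 0, 1); (0, 0, 0, 3, 0, 0))


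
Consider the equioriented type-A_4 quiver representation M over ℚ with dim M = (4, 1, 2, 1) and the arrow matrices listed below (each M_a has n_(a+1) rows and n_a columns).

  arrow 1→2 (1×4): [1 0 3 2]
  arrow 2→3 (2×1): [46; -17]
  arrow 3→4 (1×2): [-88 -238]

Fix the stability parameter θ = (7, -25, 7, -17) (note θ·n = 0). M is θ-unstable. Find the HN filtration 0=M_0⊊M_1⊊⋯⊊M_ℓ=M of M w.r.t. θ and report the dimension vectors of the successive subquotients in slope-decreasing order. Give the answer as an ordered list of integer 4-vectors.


Via rank(M_{q-1}∘⋯∘M_p): M ≅ I[1,1]^3, I[1,4], I[3,3].
μ_θ-semistable layers: μ^(1)=7; μ^(2)=-5; μ^(3)=-9

((3, 0, 1, 0); (0, 0, 1, 1); (1, 1, 0, 0))


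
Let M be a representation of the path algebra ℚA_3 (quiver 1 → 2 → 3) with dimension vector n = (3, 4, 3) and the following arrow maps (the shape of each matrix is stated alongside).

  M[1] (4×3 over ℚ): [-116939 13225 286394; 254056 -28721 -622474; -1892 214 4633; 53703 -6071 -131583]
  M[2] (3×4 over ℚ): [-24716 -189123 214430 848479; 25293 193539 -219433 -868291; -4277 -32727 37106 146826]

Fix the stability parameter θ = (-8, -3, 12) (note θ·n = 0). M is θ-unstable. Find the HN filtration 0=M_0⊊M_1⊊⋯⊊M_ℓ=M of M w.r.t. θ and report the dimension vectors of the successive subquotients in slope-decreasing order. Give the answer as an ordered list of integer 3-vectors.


Interval decomposition of M: I[1,3]^3, I[2,2].
HN type (ℓ=3): μ^(1)=12; μ^(2)=-3; μ^(3)=-8

((0, 0, 3); (0, 4, 0); (3, 0, 0))


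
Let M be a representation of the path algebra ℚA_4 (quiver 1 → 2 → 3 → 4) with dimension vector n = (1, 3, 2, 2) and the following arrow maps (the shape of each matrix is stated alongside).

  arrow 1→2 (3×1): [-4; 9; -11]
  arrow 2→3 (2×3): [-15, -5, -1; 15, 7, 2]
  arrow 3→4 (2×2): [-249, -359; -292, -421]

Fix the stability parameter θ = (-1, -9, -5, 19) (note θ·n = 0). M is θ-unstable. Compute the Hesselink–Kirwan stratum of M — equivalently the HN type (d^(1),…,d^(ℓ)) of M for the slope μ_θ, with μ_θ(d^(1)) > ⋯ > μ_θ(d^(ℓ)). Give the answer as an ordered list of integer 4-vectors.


Via rank(M_{q-1}∘⋯∘M_p): M ≅ I[1,4], I[2,2], I[2,4].
μ_θ-semistable layers: μ^(1)=19; μ^(2)=-5; μ^(3)=-9

((0, 0, 0, 2); (1, 1, 2, 0); (0, 2, 0, 0))


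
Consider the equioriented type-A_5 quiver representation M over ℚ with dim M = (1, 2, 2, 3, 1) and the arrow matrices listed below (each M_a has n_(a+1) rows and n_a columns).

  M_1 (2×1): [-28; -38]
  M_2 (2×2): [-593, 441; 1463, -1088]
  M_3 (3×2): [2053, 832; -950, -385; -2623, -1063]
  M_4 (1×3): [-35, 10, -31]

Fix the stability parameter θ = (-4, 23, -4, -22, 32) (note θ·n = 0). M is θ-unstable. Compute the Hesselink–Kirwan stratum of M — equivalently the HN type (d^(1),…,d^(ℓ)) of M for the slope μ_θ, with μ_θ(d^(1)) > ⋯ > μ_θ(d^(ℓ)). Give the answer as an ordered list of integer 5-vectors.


Barcode: M ≅ I[1,5], I[2,4], I[4,4]. HN layers by μ_θ (4 steps, strictly decreasing):
  μ^(1)=32; μ^(2)=-1; μ^(3)=-4; μ^(4)=-22

((0, 0, 0, 0, 1); (0, 2, 2, 2, 0); (1, 0, 0, 0, 0); (0, 0, 0, 1, 0))


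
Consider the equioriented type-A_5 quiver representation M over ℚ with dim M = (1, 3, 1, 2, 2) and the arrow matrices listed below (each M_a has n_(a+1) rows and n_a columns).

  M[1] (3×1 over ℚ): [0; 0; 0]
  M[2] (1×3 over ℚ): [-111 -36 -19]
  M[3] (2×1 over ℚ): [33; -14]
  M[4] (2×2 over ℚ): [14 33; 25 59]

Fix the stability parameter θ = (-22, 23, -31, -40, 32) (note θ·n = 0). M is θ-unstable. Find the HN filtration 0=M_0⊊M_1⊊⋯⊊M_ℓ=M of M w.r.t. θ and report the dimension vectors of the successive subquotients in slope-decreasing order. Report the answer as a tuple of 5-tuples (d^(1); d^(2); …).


Barcode: M ≅ I[1,1], I[2,2]^2, I[2,5], I[4,5]. HN layers by μ_θ (5 steps, strictly decreasing):
  μ^(1)=32; μ^(2)=23; μ^(3)=-16; μ^(4)=-22; μ^(5)=-40

((0, 0, 0, 0, 2); (0, 2, 0, 0, 0); (0, 1, 1, 1, 0); (1, 0, 0, 0, 0); (0, 0, 0, 1, 0))


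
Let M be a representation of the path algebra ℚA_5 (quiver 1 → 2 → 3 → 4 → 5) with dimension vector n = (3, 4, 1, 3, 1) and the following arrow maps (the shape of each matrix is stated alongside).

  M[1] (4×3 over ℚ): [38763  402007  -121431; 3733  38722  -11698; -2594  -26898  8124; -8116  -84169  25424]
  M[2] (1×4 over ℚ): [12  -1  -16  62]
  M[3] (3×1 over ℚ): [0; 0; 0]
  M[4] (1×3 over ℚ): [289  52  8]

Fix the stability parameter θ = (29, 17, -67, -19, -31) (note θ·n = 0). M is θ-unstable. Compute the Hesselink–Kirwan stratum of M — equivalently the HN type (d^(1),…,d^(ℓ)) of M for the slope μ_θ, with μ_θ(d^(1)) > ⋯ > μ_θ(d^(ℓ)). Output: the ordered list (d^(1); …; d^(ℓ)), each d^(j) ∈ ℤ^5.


Barcode: M ≅ I[1,2]^2, I[1,3], I[2,2], I[4,4]^2, I[4,5]. HN layers by μ_θ (5 steps, strictly decreasing):
  μ^(1)=23; μ^(2)=17; μ^(3)=-7; μ^(4)=-19; μ^(5)=-25

((2, 2, 0, 0, 0); (0, 1, 0, 0, 0); (1, 1, 1, 0, 0); (0, 0, 0, 2, 0); (0, 0, 0, 1, 1))


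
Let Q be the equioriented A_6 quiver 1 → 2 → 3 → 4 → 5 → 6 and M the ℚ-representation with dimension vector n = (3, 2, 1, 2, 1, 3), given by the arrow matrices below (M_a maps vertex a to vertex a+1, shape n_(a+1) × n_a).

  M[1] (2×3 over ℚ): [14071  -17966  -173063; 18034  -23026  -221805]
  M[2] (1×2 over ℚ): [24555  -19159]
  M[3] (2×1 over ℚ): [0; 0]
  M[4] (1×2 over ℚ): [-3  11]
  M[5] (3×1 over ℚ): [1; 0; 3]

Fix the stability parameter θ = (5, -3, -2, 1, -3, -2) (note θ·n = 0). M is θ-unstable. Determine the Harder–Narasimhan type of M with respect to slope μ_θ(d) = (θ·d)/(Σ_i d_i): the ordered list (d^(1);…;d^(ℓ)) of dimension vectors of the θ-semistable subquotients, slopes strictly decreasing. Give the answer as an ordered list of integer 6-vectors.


Barcode: M ≅ I[1,1], I[1,2], I[1,3], I[4,4], I[4,6], I[6,6]^2. HN layers by μ_θ (5 steps, strictly decreasing):
  μ^(1)=5; μ^(2)=1; μ^(3)=0; μ^(4)=-4/3; μ^(5)=-2

((1, 0, 0, 0, 0, 0); (1, 1, 0, 1, 0, 0); (1, 1, 1, 0, 0, 0); (0, 0, 0, 1, 1, 1); (0, 0, 0, 0, 0, 2))


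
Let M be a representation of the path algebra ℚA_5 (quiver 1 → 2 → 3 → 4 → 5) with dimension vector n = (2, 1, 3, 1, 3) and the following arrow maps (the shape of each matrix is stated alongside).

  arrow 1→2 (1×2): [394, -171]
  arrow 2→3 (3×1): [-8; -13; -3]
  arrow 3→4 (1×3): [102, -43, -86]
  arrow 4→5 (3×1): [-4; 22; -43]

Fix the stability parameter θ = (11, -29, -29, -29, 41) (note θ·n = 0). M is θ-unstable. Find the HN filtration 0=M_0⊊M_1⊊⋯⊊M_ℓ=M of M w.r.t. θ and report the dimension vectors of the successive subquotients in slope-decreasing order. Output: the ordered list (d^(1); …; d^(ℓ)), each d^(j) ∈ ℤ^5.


Interval decomposition of M: I[1,1], I[1,5], I[3,3]^2, I[5,5]^2.
HN type (ℓ=4): μ^(1)=41; μ^(2)=11; μ^(3)=-19; μ^(4)=-29

((0, 0, 0, 0, 3); (1, 0, 0, 0, 0); (1, 1, 1, 1, 0); (0, 0, 2, 0, 0))


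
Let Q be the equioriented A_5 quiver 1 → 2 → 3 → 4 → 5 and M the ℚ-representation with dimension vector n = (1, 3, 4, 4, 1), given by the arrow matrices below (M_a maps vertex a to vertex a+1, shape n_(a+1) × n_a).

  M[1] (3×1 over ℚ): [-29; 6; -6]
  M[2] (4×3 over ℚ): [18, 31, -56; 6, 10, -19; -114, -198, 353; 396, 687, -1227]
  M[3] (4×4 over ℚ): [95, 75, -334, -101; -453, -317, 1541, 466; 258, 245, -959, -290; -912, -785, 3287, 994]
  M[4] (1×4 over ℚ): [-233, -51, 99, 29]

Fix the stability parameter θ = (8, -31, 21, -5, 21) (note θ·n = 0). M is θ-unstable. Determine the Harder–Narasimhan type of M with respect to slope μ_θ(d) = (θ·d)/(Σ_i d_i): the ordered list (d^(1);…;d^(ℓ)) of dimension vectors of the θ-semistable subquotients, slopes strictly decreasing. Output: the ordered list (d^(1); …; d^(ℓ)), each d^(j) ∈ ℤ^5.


Interval decomposition of M: I[1,2], I[2,3], I[2,5], I[3,4]^2, I[4,4].
HN type (ℓ=5): μ^(1)=21; μ^(2)=8; μ^(3)=-5; μ^(4)=-23/2; μ^(5)=-31

((0, 0, 1, 0, 1); (0, 0, 3, 3, 0); (0, 0, 0, 1, 0); (1, 1, 0, 0, 0); (0, 2, 0, 0, 0))


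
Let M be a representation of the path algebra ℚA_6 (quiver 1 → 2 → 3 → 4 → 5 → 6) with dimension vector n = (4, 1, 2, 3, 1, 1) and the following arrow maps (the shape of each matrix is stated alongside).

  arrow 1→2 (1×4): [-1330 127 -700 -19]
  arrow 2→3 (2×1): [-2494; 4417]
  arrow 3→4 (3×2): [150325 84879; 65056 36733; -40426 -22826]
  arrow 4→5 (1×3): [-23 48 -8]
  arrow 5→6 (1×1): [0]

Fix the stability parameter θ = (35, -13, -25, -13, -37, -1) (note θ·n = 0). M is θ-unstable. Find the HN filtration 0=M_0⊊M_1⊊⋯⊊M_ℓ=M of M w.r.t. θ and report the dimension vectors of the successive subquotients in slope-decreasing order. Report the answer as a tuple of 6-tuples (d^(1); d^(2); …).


Via rank(M_{q-1}∘⋯∘M_p): M ≅ I[1,1]^3, I[1,5], I[3,4], I[4,4], I[6,6].
μ_θ-semistable layers: μ^(1)=35; μ^(2)=-1; μ^(3)=-53/5; μ^(4)=-13; μ^(5)=-25

((3, 0, 0, 0, 0, 0); (0, 0, 0, 0, 0, 1); (1, 1, 1, 1, 1, 0); (0, 0, 0, 2, 0, 0); (0, 0, 1, 0, 0, 0))


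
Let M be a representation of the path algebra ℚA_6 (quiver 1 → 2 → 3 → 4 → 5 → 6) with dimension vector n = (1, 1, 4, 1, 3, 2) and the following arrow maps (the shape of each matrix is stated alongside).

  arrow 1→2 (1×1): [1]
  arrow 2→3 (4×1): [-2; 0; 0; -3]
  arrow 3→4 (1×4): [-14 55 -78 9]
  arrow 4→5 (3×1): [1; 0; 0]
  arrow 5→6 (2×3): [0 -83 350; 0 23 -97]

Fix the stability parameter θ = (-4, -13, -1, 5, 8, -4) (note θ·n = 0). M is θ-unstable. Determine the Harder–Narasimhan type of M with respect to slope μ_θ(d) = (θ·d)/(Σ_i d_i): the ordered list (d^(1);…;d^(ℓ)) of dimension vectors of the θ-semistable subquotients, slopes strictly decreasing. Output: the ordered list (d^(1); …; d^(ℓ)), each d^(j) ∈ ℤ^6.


Interval decomposition of M: I[1,5], I[3,3]^3, I[5,6]^2.
HN type (ℓ=5): μ^(1)=8; μ^(2)=5; μ^(3)=2; μ^(4)=-1; μ^(5)=-17/2

((0, 0, 0, 0, 1, 0); (0, 0, 0, 1, 0, 0); (0, 0, 0, 0, 2, 2); (0, 0, 4, 0, 0, 0); (1, 1, 0, 0, 0, 0))


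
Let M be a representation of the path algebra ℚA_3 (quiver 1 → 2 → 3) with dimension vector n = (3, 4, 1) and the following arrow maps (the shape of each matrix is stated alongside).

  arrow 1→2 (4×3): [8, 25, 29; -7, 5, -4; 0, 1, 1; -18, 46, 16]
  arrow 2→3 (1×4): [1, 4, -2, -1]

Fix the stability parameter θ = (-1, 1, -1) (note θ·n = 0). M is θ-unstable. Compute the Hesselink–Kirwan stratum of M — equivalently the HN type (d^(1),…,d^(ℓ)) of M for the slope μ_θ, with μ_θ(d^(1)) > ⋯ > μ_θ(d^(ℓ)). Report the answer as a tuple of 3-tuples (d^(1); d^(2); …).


Barcode: M ≅ I[1,2]^2, I[1,3], I[2,2]. HN layers by μ_θ (3 steps, strictly decreasing):
  μ^(1)=1; μ^(2)=0; μ^(3)=-1

((0, 3, 0); (0, 1, 1); (3, 0, 0))


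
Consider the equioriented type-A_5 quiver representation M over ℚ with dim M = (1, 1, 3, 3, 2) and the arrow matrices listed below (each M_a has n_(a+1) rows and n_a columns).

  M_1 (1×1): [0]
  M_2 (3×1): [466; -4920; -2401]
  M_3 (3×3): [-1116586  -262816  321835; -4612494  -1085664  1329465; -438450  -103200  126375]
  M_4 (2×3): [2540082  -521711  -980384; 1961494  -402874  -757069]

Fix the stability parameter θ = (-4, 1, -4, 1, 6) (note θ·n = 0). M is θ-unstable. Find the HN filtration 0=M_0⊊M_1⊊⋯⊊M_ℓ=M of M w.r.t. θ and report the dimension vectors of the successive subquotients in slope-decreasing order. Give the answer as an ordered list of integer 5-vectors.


Barcode: M ≅ I[1,1], I[2,5], I[3,3]^2, I[4,4], I[4,5]. HN layers by μ_θ (4 steps, strictly decreasing):
  μ^(1)=6; μ^(2)=1; μ^(3)=-3/2; μ^(4)=-4

((0, 0, 0, 0, 2); (0, 0, 0, 3, 0); (0, 1, 1, 0, 0); (1, 0, 2, 0, 0))


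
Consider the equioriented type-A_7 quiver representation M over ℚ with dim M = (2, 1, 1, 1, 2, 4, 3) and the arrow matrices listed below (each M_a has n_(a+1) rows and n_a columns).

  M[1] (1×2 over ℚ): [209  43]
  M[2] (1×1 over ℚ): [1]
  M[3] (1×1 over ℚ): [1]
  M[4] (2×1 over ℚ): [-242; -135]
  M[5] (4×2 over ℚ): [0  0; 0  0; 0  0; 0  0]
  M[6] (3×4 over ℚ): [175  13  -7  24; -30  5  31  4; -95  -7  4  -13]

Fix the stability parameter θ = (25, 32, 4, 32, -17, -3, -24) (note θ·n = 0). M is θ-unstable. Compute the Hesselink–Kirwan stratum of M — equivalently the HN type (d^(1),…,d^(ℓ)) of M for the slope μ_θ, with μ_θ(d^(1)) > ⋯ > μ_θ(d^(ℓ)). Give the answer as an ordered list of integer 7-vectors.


Via rank(M_{q-1}∘⋯∘M_p): M ≅ I[1,1], I[1,5], I[5,5], I[6,6], I[6,7]^3.
μ_θ-semistable layers: μ^(1)=25; μ^(2)=76/5; μ^(3)=-3; μ^(4)=-27/2; μ^(5)=-17

((1, 0, 0, 0, 0, 0, 0); (1, 1, 1, 1, 1, 0, 0); (0, 0, 0, 0, 0, 1, 0); (0, 0, 0, 0, 0, 3, 3); (0, 0, 0, 0, 1, 0, 0))


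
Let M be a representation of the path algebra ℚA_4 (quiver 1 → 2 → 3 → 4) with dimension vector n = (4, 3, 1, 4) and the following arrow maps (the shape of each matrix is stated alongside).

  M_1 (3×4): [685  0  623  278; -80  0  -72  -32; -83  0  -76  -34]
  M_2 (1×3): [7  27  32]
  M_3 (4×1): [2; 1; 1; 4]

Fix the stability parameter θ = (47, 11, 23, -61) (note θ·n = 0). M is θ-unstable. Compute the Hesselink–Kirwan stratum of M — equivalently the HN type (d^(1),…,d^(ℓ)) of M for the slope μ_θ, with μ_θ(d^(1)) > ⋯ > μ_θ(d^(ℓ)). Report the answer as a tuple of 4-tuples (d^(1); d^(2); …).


Via rank(M_{q-1}∘⋯∘M_p): M ≅ I[1,1]^2, I[1,2], I[1,4], I[2,2], I[4,4]^3.
μ_θ-semistable layers: μ^(1)=47; μ^(2)=29; μ^(3)=11; μ^(4)=5; μ^(5)=-61

((2, 0, 0, 0); (1, 1, 0, 0); (0, 1, 0, 0); (1, 1, 1, 1); (0, 0, 0, 3))


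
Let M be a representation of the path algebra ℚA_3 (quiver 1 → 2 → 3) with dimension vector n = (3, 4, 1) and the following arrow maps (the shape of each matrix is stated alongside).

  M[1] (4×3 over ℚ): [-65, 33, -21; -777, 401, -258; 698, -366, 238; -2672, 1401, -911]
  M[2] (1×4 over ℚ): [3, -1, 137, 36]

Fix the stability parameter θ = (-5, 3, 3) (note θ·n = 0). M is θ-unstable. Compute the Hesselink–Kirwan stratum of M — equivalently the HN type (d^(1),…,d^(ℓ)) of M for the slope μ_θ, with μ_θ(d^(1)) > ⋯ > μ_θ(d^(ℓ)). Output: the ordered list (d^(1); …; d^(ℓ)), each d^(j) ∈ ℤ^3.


Interval decomposition of M: I[1,2]^2, I[1,3], I[2,2].
HN type (ℓ=2): μ^(1)=3; μ^(2)=-5

((0, 4, 1); (3, 0, 0))


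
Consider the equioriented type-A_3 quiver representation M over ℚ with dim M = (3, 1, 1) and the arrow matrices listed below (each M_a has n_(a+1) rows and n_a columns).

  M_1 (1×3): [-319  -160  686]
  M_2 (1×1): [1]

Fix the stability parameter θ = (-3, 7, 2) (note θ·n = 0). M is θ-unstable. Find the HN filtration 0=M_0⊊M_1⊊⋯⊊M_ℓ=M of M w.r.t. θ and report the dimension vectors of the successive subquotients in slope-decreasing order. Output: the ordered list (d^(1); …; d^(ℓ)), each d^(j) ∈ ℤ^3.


Via rank(M_{q-1}∘⋯∘M_p): M ≅ I[1,1]^2, I[1,3].
μ_θ-semistable layers: μ^(1)=9/2; μ^(2)=-3

((0, 1, 1); (3, 0, 0))


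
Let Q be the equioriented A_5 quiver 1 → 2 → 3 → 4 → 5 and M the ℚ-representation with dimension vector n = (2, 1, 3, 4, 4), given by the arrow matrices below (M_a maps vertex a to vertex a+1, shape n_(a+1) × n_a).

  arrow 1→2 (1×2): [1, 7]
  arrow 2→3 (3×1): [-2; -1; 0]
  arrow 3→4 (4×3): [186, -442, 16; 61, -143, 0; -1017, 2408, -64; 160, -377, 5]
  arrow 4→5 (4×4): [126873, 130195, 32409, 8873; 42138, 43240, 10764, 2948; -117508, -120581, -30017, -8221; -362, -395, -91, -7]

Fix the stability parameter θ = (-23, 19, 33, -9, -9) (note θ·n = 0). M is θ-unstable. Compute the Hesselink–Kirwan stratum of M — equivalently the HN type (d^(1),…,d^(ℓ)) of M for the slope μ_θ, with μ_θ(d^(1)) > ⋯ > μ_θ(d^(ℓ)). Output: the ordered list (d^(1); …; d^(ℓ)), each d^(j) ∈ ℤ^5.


Via rank(M_{q-1}∘⋯∘M_p): M ≅ I[1,1], I[1,4], I[3,4], I[3,5], I[4,5], I[5,5]^2.
μ_θ-semistable layers: μ^(1)=43/3; μ^(2)=12; μ^(3)=5; μ^(4)=-9; μ^(5)=-23

((0, 1, 1, 1, 0); (0, 0, 1, 1, 0); (0, 0, 1, 1, 1); (0, 0, 0, 1, 3); (2, 0, 0, 0, 0))


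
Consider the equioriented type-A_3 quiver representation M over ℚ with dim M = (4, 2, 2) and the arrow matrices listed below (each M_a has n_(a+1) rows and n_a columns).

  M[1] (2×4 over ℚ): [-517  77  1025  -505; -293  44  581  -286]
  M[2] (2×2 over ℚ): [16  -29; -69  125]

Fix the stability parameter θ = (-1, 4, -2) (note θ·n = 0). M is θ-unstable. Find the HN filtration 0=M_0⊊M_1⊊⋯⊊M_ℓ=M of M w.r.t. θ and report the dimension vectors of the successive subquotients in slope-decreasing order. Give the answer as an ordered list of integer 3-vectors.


Interval decomposition of M: I[1,1]^2, I[1,3]^2.
HN type (ℓ=2): μ^(1)=1; μ^(2)=-1

((0, 2, 2); (4, 0, 0))


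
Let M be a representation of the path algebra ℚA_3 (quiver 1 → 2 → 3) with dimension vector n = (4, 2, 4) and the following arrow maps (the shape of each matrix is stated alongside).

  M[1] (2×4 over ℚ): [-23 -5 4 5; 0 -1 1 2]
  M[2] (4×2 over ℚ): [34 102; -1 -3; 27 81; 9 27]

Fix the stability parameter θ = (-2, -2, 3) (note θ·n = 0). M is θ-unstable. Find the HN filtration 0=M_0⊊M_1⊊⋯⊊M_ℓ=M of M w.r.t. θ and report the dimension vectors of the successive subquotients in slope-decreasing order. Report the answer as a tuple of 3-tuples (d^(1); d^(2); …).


Via rank(M_{q-1}∘⋯∘M_p): M ≅ I[1,1]^2, I[1,2], I[1,3], I[3,3]^3.
μ_θ-semistable layers: μ^(1)=3; μ^(2)=-2

((0, 0, 4); (4, 2, 0))


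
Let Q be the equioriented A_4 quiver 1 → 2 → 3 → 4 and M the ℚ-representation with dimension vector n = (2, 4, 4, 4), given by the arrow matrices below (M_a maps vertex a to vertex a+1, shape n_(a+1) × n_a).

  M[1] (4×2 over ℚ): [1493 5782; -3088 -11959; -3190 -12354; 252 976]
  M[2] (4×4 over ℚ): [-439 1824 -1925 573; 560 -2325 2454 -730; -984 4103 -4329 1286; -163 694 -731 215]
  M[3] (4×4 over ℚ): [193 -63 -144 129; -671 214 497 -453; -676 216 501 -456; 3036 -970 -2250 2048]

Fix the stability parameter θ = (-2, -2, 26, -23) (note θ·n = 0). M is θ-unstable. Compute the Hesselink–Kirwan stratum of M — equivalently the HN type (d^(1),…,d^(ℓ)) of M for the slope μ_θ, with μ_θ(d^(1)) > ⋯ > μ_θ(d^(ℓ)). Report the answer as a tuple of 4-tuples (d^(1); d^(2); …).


Barcode: M ≅ I[1,3], I[1,4], I[2,4]^2, I[4,4]. HN layers by μ_θ (4 steps, strictly decreasing):
  μ^(1)=26; μ^(2)=3/2; μ^(3)=-2; μ^(4)=-23

((0, 0, 1, 0); (0, 0, 3, 3); (2, 4, 0, 0); (0, 0, 0, 1))


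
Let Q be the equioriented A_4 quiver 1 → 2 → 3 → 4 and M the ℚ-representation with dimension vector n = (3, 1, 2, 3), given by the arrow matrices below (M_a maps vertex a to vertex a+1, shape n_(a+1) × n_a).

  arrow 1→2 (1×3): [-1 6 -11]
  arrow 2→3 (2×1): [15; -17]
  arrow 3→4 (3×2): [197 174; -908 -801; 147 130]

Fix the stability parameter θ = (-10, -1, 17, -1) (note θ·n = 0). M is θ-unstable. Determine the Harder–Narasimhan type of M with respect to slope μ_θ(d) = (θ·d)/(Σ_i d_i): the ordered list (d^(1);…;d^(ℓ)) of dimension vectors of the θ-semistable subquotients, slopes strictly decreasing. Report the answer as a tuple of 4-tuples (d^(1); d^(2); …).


Barcode: M ≅ I[1,1]^2, I[1,4], I[3,4], I[4,4]. HN layers by μ_θ (3 steps, strictly decreasing):
  μ^(1)=8; μ^(2)=-1; μ^(3)=-10

((0, 0, 2, 2); (0, 1, 0, 1); (3, 0, 0, 0))


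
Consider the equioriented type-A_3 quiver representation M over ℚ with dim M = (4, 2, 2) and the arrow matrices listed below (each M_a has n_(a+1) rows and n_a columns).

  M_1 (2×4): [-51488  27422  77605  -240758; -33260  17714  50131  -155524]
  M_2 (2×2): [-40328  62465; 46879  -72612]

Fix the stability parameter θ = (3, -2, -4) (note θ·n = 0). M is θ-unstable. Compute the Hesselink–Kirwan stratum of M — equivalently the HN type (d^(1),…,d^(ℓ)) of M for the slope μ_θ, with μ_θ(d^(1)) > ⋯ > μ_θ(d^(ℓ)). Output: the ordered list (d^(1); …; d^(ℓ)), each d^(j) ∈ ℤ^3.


Interval decomposition of M: I[1,1]^2, I[1,3]^2.
HN type (ℓ=2): μ^(1)=3; μ^(2)=-1

((2, 0, 0); (2, 2, 2))


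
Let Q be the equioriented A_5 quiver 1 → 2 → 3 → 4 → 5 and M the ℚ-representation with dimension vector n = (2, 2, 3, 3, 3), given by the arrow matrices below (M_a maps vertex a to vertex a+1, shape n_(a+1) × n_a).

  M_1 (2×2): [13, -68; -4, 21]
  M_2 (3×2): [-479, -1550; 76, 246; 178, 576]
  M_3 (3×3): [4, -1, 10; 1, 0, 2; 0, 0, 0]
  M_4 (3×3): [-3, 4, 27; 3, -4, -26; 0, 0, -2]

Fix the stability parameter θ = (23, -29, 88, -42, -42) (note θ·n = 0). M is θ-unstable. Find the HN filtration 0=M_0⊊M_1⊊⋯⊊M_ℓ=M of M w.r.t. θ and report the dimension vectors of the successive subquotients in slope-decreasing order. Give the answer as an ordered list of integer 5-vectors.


Barcode: M ≅ I[1,4], I[1,5], I[3,3], I[4,5], I[5,5]. HN layers by μ_θ (5 steps, strictly decreasing):
  μ^(1)=88; μ^(2)=23; μ^(3)=4/3; μ^(4)=-3; μ^(5)=-42

((0, 0, 1, 0, 0); (0, 0, 1, 1, 0); (0, 0, 1, 1, 1); (2, 2, 0, 0, 0); (0, 0, 0, 1, 2))


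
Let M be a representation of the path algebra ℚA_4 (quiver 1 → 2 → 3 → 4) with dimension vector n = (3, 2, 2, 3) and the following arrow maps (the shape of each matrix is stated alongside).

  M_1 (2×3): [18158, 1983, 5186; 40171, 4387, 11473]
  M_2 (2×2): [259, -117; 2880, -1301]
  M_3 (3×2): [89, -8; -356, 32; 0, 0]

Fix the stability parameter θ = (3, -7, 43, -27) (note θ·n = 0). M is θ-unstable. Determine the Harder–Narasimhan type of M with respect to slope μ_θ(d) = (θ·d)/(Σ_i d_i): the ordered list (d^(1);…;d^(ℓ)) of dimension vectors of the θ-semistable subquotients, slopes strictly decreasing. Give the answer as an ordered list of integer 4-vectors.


Barcode: M ≅ I[1,1], I[1,3], I[1,4], I[4,4]^2. HN layers by μ_θ (5 steps, strictly decreasing):
  μ^(1)=43; μ^(2)=8; μ^(3)=3; μ^(4)=-2; μ^(5)=-27

((0, 0, 1, 0); (0, 0, 1, 1); (1, 0, 0, 0); (2, 2, 0, 0); (0, 0, 0, 2))


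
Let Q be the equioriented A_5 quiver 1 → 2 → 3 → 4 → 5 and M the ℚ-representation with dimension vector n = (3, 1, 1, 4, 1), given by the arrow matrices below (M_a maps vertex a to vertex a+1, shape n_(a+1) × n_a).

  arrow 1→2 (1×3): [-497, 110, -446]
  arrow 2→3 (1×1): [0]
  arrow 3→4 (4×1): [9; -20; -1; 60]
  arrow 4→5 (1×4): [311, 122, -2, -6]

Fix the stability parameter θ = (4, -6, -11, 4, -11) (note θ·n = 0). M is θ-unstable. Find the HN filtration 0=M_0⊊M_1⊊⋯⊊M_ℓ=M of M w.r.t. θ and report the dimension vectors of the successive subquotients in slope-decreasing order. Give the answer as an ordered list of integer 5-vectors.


Interval decomposition of M: I[1,1]^2, I[1,2], I[3,5], I[4,4]^3.
HN type (ℓ=4): μ^(1)=4; μ^(2)=-1; μ^(3)=-7/2; μ^(4)=-11

((2, 0, 0, 3, 0); (1, 1, 0, 0, 0); (0, 0, 0, 1, 1); (0, 0, 1, 0, 0))


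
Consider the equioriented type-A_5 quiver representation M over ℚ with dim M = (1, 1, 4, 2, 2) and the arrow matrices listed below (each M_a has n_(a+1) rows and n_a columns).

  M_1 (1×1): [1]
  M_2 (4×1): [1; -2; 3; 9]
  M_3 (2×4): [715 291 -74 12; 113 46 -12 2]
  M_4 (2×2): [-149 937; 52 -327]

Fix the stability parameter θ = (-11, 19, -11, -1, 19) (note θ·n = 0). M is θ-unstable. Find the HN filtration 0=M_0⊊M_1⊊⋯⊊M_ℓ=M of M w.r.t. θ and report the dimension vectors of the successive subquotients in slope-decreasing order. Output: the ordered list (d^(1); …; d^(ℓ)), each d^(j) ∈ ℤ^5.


Via rank(M_{q-1}∘⋯∘M_p): M ≅ I[1,5], I[3,3]^2, I[3,5].
μ_θ-semistable layers: μ^(1)=19; μ^(2)=7/3; μ^(3)=-1; μ^(4)=-11

((0, 0, 0, 0, 2); (0, 1, 1, 1, 0); (0, 0, 0, 1, 0); (1, 0, 3, 0, 0))


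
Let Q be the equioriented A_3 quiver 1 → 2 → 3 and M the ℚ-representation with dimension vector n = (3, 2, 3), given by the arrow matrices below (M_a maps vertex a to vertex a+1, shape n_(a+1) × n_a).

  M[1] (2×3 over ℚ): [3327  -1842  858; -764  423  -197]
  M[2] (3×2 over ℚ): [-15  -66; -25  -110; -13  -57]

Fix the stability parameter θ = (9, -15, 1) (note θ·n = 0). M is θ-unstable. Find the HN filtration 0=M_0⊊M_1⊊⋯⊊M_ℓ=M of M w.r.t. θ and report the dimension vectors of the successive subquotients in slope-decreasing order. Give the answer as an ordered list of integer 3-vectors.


Via rank(M_{q-1}∘⋯∘M_p): M ≅ I[1,1], I[1,3]^2, I[3,3].
μ_θ-semistable layers: μ^(1)=9; μ^(2)=1; μ^(3)=-3

((1, 0, 0); (0, 0, 3); (2, 2, 0))


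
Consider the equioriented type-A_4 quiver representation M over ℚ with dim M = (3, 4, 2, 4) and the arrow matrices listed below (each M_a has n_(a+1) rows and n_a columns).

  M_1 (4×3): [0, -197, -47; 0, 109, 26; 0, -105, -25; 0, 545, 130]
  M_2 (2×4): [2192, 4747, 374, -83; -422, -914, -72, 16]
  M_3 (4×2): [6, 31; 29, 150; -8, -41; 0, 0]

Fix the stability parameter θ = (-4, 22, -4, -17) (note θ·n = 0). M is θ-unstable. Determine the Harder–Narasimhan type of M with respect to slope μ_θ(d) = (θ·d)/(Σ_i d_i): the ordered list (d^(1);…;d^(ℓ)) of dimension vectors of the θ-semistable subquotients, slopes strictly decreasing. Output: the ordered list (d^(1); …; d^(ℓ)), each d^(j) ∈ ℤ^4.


Barcode: M ≅ I[1,1], I[1,4]^2, I[2,2]^2, I[4,4]^2. HN layers by μ_θ (4 steps, strictly decreasing):
  μ^(1)=22; μ^(2)=1/3; μ^(3)=-4; μ^(4)=-17

((0, 2, 0, 0); (0, 2, 2, 2); (3, 0, 0, 0); (0, 0, 0, 2))


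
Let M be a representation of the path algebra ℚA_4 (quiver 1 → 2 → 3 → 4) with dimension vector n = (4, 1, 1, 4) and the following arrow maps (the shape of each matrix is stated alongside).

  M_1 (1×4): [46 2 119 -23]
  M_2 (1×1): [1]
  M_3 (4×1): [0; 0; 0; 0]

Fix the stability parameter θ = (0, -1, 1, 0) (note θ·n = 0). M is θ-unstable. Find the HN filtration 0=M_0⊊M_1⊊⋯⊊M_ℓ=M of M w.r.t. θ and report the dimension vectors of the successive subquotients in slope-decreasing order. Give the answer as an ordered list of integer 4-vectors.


Barcode: M ≅ I[1,1]^3, I[1,3], I[4,4]^4. HN layers by μ_θ (3 steps, strictly decreasing):
  μ^(1)=1; μ^(2)=0; μ^(3)=-1/2

((0, 0, 1, 0); (3, 0, 0, 4); (1, 1, 0, 0))


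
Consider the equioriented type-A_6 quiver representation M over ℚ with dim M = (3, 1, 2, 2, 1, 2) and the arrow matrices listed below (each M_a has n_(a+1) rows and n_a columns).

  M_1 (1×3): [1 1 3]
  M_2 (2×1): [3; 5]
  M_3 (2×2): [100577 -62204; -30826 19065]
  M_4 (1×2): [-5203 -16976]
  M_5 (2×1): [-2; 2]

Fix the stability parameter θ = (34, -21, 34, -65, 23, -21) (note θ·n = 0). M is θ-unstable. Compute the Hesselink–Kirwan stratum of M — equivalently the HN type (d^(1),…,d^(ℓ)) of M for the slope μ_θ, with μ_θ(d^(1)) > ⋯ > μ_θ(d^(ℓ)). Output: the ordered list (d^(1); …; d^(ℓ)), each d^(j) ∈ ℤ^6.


Barcode: M ≅ I[1,1]^2, I[1,6], I[3,4], I[6,6]. HN layers by μ_θ (5 steps, strictly decreasing):
  μ^(1)=34; μ^(2)=1; μ^(3)=-9/2; μ^(4)=-31/2; μ^(5)=-21

((2, 0, 0, 0, 0, 0); (0, 0, 0, 0, 1, 1); (1, 1, 1, 1, 0, 0); (0, 0, 1, 1, 0, 0); (0, 0, 0, 0, 0, 1))


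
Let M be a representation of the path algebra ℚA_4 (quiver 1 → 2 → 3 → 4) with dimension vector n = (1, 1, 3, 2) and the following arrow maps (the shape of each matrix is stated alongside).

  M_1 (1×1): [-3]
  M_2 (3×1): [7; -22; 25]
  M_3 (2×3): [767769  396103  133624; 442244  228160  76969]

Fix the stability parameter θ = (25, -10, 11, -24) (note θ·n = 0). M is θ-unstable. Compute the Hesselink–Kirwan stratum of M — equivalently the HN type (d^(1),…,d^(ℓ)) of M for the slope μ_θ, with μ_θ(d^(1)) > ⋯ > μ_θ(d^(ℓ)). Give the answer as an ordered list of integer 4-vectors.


Barcode: M ≅ I[1,4], I[3,3], I[3,4]. HN layers by μ_θ (3 steps, strictly decreasing):
  μ^(1)=11; μ^(2)=1/2; μ^(3)=-13/2

((0, 0, 1, 0); (1, 1, 1, 1); (0, 0, 1, 1))


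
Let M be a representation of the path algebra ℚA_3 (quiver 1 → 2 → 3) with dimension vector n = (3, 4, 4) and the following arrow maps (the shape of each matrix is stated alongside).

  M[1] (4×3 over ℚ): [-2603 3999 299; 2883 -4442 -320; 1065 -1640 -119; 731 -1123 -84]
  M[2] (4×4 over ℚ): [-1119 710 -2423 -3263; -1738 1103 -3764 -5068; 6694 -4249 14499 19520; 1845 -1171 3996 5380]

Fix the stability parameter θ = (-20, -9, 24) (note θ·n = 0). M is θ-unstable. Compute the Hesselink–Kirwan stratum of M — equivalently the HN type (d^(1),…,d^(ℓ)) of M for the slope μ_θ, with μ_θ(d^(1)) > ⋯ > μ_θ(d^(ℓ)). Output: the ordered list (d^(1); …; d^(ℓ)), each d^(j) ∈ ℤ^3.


Via rank(M_{q-1}∘⋯∘M_p): M ≅ I[1,3]^3, I[2,3].
μ_θ-semistable layers: μ^(1)=24; μ^(2)=-9; μ^(3)=-20

((0, 0, 4); (0, 4, 0); (3, 0, 0))


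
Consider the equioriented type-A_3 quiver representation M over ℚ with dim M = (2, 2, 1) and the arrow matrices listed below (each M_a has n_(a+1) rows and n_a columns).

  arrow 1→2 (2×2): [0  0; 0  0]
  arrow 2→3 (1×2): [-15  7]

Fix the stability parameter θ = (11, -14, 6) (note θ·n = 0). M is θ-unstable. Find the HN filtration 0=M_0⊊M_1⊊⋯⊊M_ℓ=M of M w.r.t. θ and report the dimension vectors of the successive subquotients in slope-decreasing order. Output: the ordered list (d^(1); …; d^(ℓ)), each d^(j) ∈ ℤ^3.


Via rank(M_{q-1}∘⋯∘M_p): M ≅ I[1,1]^2, I[2,2], I[2,3].
μ_θ-semistable layers: μ^(1)=11; μ^(2)=6; μ^(3)=-14

((2, 0, 0); (0, 0, 1); (0, 2, 0))


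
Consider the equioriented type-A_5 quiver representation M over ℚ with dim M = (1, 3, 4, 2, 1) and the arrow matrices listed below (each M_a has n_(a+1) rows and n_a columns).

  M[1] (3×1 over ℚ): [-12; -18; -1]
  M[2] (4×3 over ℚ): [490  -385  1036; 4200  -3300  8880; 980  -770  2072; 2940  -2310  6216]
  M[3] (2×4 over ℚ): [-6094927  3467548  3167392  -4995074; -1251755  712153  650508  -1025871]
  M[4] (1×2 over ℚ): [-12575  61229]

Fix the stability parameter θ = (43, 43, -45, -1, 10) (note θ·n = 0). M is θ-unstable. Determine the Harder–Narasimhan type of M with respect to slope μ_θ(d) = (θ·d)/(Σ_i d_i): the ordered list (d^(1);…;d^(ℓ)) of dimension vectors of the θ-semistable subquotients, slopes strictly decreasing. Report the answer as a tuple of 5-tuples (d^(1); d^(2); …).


Barcode: M ≅ I[1,4], I[2,2]^2, I[3,3]^2, I[3,5]. HN layers by μ_θ (4 steps, strictly decreasing):
  μ^(1)=43; μ^(2)=10; μ^(3)=-1; μ^(4)=-45

((0, 2, 0, 0, 0); (1, 1, 1, 1, 1); (0, 0, 0, 1, 0); (0, 0, 3, 0, 0))
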